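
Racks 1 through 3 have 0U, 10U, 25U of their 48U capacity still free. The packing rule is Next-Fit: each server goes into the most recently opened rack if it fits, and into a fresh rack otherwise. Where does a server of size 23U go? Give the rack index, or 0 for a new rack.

3

Next-Fit only looks at rack 3, which has 25U free.
23U fits there.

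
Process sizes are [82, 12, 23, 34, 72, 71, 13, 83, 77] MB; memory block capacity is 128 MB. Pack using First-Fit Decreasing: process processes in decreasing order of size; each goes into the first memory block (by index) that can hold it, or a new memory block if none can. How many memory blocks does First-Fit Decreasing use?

Sorted descending: 83, 82, 77, 72, 71, 34, 23, 13, 12.
memory block 1: place 83 MB, 45 MB left
memory block 2: place 82 MB, 46 MB left
memory block 3: place 77 MB, 51 MB left
memory block 4: place 72 MB, 56 MB left
memory block 5: place 71 MB, 57 MB left
memory block 1: place 34 MB, 11 MB left
memory block 2: place 23 MB, 23 MB left
memory block 2: place 13 MB, 10 MB left
memory block 3: place 12 MB, 39 MB left

5 memory blocks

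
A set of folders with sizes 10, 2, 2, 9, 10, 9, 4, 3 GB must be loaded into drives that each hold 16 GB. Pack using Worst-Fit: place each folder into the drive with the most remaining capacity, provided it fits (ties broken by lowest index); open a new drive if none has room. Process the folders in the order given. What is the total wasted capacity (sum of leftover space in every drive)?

10 GB → drive 1 (remaining 6 GB)
2 GB → drive 1 (remaining 4 GB)
2 GB → drive 1 (remaining 2 GB)
9 GB → drive 2 (remaining 7 GB)
10 GB → drive 3 (remaining 6 GB)
9 GB → drive 4 (remaining 7 GB)
4 GB → drive 2 (remaining 3 GB)
3 GB → drive 4 (remaining 4 GB)
4 drives × 16 GB = 64 GB; used 49 GB; unused 15 GB.

15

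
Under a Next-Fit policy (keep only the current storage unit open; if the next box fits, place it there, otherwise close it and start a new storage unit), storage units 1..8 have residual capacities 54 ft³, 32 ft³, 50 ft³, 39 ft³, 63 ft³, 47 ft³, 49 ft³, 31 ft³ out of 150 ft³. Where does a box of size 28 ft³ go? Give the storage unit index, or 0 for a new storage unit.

8

Next-Fit only looks at storage unit 8, which has 31 ft³ free.
28 ft³ fits there.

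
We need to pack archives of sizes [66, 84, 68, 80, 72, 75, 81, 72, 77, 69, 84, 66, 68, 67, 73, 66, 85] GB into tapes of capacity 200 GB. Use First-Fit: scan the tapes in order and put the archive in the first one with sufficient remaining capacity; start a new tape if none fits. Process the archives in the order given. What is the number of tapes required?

9 tapes

Put 66 GB in tape 1; 134 GB remain.
Put 84 GB in tape 1; 50 GB remain.
Put 68 GB in tape 2; 132 GB remain.
Put 80 GB in tape 2; 52 GB remain.
Put 72 GB in tape 3; 128 GB remain.
Put 75 GB in tape 3; 53 GB remain.
Put 81 GB in tape 4; 119 GB remain.
Put 72 GB in tape 4; 47 GB remain.
Put 77 GB in tape 5; 123 GB remain.
Put 69 GB in tape 5; 54 GB remain.
Put 84 GB in tape 6; 116 GB remain.
Put 66 GB in tape 6; 50 GB remain.
Put 68 GB in tape 7; 132 GB remain.
Put 67 GB in tape 7; 65 GB remain.
Put 73 GB in tape 8; 127 GB remain.
Put 66 GB in tape 8; 61 GB remain.
Put 85 GB in tape 9; 115 GB remain.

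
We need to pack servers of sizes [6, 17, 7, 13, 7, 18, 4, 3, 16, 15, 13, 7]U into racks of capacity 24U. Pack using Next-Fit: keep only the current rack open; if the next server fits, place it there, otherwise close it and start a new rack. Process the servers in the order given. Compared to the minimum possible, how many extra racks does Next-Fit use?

1

Next-Fit: [6,17] [7,13] [7] [18,4] [3,16] [15] [13,7] → 7 racks.
Total size 126U; any packing needs at least ⌈126/24⌉ = 6 racks.
An optimal packing achieves that bound: [18,6] [17,7] [16,7] [15,7] [13,4,3] [13] → 6 racks.
Excess: 7 − 6 = 1.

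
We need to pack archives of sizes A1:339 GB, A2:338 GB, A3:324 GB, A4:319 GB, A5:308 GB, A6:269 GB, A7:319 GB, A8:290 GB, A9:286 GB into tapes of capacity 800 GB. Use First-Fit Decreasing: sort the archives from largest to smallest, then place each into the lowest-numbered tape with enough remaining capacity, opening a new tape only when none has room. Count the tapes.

5

Sorted descending: 339, 338, 324, 319, 319, 308, 290, 286, 269.
339 GB → tape 1 (remaining 461 GB)
338 GB → tape 1 (remaining 123 GB)
324 GB → tape 2 (remaining 476 GB)
319 GB → tape 2 (remaining 157 GB)
319 GB → tape 3 (remaining 481 GB)
308 GB → tape 3 (remaining 173 GB)
290 GB → tape 4 (remaining 510 GB)
286 GB → tape 4 (remaining 224 GB)
269 GB → tape 5 (remaining 531 GB)
Final tapes: [339,338] [324,319] [319,308] [290,286] [269].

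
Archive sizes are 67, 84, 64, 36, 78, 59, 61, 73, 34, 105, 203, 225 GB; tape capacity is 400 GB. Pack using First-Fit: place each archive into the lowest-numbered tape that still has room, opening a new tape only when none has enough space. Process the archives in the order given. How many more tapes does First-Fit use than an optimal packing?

1

First-Fit: [67,84,64,36,78,59] [61,73,34,105] [203] [225] → 4 tapes.
Total size 1089 GB; any packing needs at least ⌈1089/400⌉ = 3 tapes.
An optimal packing achieves that bound: [225,105,67] [203,84,78,34] [73,64,61,59,36] → 3 tapes.
Excess: 4 − 3 = 1.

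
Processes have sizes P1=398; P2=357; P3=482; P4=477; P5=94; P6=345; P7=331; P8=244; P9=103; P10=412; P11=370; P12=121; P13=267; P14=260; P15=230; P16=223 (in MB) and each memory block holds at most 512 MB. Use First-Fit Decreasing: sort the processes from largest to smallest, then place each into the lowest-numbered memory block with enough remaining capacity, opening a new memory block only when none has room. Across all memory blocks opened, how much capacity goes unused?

Sorted descending: 482, 477, 412, 398, 370, 357, 345, 331, 267, 260, 244, 230, 223, 121, 103, 94.
482 MB → memory block 1 (remaining 30 MB)
477 MB → memory block 2 (remaining 35 MB)
412 MB → memory block 3 (remaining 100 MB)
398 MB → memory block 4 (remaining 114 MB)
370 MB → memory block 5 (remaining 142 MB)
357 MB → memory block 6 (remaining 155 MB)
345 MB → memory block 7 (remaining 167 MB)
331 MB → memory block 8 (remaining 181 MB)
267 MB → memory block 9 (remaining 245 MB)
260 MB → memory block 10 (remaining 252 MB)
244 MB → memory block 9 (remaining 1 MB)
230 MB → memory block 10 (remaining 22 MB)
223 MB → memory block 11 (remaining 289 MB)
121 MB → memory block 5 (remaining 21 MB)
103 MB → memory block 4 (remaining 11 MB)
94 MB → memory block 3 (remaining 6 MB)
11 memory blocks × 512 MB = 5632 MB; used 4714 MB; unused 918 MB.

918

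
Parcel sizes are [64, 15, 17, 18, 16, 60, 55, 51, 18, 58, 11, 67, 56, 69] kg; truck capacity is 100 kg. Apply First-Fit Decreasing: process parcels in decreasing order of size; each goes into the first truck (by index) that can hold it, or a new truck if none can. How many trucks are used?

Sorted descending: 69, 67, 64, 60, 58, 56, 55, 51, 18, 18, 17, 16, 15, 11.
Put 69 kg in truck 1; 31 kg remain.
Put 67 kg in truck 2; 33 kg remain.
Put 64 kg in truck 3; 36 kg remain.
Put 60 kg in truck 4; 40 kg remain.
Put 58 kg in truck 5; 42 kg remain.
Put 56 kg in truck 6; 44 kg remain.
Put 55 kg in truck 7; 45 kg remain.
Put 51 kg in truck 8; 49 kg remain.
Put 18 kg in truck 1; 13 kg remain.
Put 18 kg in truck 2; 15 kg remain.
Put 17 kg in truck 3; 19 kg remain.
Put 16 kg in truck 3; 3 kg remain.
Put 15 kg in truck 2; 0 kg remain.
Put 11 kg in truck 1; 2 kg remain.

8 trucks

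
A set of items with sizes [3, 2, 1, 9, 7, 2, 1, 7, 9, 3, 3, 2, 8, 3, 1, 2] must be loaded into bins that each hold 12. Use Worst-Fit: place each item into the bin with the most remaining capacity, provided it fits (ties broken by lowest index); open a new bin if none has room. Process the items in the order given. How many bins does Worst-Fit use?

Put 3 in bin 1; 9 remain.
Put 2 in bin 1; 7 remain.
Put 1 in bin 1; 6 remain.
Put 9 in bin 2; 3 remain.
Put 7 in bin 3; 5 remain.
Put 2 in bin 1; 4 remain.
Put 1 in bin 3; 4 remain.
Put 7 in bin 4; 5 remain.
Put 9 in bin 5; 3 remain.
Put 3 in bin 4; 2 remain.
Put 3 in bin 1; 1 remain.
Put 2 in bin 3; 2 remain.
Put 8 in bin 6; 4 remain.
Put 3 in bin 6; 1 remain.
Put 1 in bin 2; 2 remain.
Put 2 in bin 5; 1 remain.

6 bins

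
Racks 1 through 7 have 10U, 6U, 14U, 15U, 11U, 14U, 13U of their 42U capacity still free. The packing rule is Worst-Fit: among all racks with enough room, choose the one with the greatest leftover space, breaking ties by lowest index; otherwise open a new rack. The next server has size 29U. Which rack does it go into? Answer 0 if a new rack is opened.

0

No rack has ≥ 29U free, so a new rack is opened.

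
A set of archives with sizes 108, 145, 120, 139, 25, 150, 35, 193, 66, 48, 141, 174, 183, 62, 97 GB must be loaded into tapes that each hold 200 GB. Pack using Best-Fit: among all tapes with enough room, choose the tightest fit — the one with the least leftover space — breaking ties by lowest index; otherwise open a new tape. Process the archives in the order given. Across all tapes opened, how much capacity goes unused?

Put 108 GB in tape 1; 92 GB remain.
Put 145 GB in tape 2; 55 GB remain.
Put 120 GB in tape 3; 80 GB remain.
Put 139 GB in tape 4; 61 GB remain.
Put 25 GB in tape 2; 30 GB remain.
Put 150 GB in tape 5; 50 GB remain.
Put 35 GB in tape 5; 15 GB remain.
Put 193 GB in tape 6; 7 GB remain.
Put 66 GB in tape 3; 14 GB remain.
Put 48 GB in tape 4; 13 GB remain.
Put 141 GB in tape 7; 59 GB remain.
Put 174 GB in tape 8; 26 GB remain.
Put 183 GB in tape 9; 17 GB remain.
Put 62 GB in tape 1; 30 GB remain.
Put 97 GB in tape 10; 103 GB remain.
10 tapes × 200 GB = 2000 GB; used 1686 GB; unused 314 GB.

314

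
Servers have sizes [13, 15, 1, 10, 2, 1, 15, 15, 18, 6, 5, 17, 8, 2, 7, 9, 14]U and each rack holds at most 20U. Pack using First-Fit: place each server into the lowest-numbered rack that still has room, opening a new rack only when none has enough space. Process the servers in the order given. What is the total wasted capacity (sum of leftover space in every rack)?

13U → rack 1 (remaining 7U)
15U → rack 2 (remaining 5U)
1U → rack 1 (remaining 6U)
10U → rack 3 (remaining 10U)
2U → rack 1 (remaining 4U)
1U → rack 1 (remaining 3U)
15U → rack 4 (remaining 5U)
15U → rack 5 (remaining 5U)
18U → rack 6 (remaining 2U)
6U → rack 3 (remaining 4U)
5U → rack 2 (remaining 0U)
17U → rack 7 (remaining 3U)
8U → rack 8 (remaining 12U)
2U → rack 1 (remaining 1U)
7U → rack 8 (remaining 5U)
9U → rack 9 (remaining 11U)
14U → rack 10 (remaining 6U)
10 racks × 20U = 200U; used 158U; unused 42U.

42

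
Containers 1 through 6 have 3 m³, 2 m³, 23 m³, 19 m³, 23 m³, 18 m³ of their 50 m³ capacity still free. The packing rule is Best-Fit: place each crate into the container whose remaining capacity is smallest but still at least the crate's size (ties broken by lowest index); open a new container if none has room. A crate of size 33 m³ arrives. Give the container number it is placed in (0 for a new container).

0

No container has ≥ 33 m³ free, so a new container is opened.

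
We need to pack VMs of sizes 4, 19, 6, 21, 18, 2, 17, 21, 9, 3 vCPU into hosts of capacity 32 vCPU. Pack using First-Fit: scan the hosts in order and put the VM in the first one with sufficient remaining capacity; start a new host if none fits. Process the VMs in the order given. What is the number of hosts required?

5

Put 4 vCPU in host 1; 28 vCPU remain.
Put 19 vCPU in host 1; 9 vCPU remain.
Put 6 vCPU in host 1; 3 vCPU remain.
Put 21 vCPU in host 2; 11 vCPU remain.
Put 18 vCPU in host 3; 14 vCPU remain.
Put 2 vCPU in host 1; 1 vCPU remain.
Put 17 vCPU in host 4; 15 vCPU remain.
Put 21 vCPU in host 5; 11 vCPU remain.
Put 9 vCPU in host 2; 2 vCPU remain.
Put 3 vCPU in host 3; 11 vCPU remain.
Final hosts: [4,19,6,2] [21,9] [18,3] [17] [21].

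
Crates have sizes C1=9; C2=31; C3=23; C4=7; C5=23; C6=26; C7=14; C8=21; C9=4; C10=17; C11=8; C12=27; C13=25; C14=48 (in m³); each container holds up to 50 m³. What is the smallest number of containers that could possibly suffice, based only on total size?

6 containers

Total size = 9 + 31 + 23 + 7 + 23 + 26 + 14 + 21 + 4 + 17 + 8 + 27 + 25 + 48 = 283 m³.
⌈283 / 50⌉ = 6.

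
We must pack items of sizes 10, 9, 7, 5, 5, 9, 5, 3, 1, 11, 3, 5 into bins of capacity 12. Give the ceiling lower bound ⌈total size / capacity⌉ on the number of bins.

7

Total size = 10 + 9 + 7 + 5 + 5 + 9 + 5 + 3 + 1 + 11 + 3 + 5 = 73.
⌈73 / 12⌉ = 7.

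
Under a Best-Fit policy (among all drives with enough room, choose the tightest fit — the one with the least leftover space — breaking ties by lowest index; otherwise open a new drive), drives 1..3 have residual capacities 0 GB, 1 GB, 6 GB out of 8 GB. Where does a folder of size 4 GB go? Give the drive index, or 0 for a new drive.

3

Drives with room: drive 3 (6 GB).
Tightest fit is drive 3 with 6 GB free.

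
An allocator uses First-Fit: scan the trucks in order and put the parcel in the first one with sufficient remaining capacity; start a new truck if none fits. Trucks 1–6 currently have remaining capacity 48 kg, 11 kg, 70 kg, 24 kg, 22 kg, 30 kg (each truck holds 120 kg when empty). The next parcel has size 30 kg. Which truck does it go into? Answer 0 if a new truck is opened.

1

Trucks with room: truck 1 (48 kg), truck 3 (70 kg), truck 6 (30 kg).
The first with room is truck 1.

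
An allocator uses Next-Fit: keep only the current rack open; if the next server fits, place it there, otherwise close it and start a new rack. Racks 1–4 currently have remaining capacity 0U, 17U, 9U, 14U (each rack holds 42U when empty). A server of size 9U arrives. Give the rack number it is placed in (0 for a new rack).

4

Next-Fit only looks at rack 4, which has 14U free.
9U fits there.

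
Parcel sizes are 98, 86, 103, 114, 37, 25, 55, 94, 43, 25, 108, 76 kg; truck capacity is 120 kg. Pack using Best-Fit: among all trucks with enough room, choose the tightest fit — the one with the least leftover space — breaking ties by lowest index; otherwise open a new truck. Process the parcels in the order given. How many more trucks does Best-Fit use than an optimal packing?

0

Best-Fit: [98] [86,25] [103] [114] [37,55] [94,25] [43,76] [108] → 8 trucks.
Total size 864 kg; any packing needs at least ⌈864/120⌉ = 8 trucks.
So 8 is already optimal.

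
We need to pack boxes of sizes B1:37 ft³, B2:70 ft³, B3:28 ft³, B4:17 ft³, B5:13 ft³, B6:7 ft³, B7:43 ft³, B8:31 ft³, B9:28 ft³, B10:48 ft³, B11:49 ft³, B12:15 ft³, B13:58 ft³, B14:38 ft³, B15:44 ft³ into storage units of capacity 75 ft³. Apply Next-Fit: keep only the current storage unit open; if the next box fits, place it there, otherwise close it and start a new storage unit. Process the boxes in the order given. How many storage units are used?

10

B1 (37 ft³) → storage unit 1 (remaining 38 ft³)
B2 (70 ft³) → storage unit 2 (remaining 5 ft³)
B3 (28 ft³) → storage unit 3 (remaining 47 ft³)
B4 (17 ft³) → storage unit 3 (remaining 30 ft³)
B5 (13 ft³) → storage unit 3 (remaining 17 ft³)
B6 (7 ft³) → storage unit 3 (remaining 10 ft³)
B7 (43 ft³) → storage unit 4 (remaining 32 ft³)
B8 (31 ft³) → storage unit 4 (remaining 1 ft³)
B9 (28 ft³) → storage unit 5 (remaining 47 ft³)
B10 (48 ft³) → storage unit 6 (remaining 27 ft³)
B11 (49 ft³) → storage unit 7 (remaining 26 ft³)
B12 (15 ft³) → storage unit 7 (remaining 11 ft³)
B13 (58 ft³) → storage unit 8 (remaining 17 ft³)
B14 (38 ft³) → storage unit 9 (remaining 37 ft³)
B15 (44 ft³) → storage unit 10 (remaining 31 ft³)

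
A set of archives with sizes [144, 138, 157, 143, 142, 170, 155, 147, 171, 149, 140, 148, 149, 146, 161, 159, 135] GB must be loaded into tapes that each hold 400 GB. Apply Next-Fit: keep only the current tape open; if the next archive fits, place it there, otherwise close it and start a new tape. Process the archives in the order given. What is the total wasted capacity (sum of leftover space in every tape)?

tape 1: place 144 GB, 256 GB left
tape 1: place 138 GB, 118 GB left
tape 2: place 157 GB, 243 GB left
tape 2: place 143 GB, 100 GB left
tape 3: place 142 GB, 258 GB left
tape 3: place 170 GB, 88 GB left
tape 4: place 155 GB, 245 GB left
tape 4: place 147 GB, 98 GB left
tape 5: place 171 GB, 229 GB left
tape 5: place 149 GB, 80 GB left
tape 6: place 140 GB, 260 GB left
tape 6: place 148 GB, 112 GB left
tape 7: place 149 GB, 251 GB left
tape 7: place 146 GB, 105 GB left
tape 8: place 161 GB, 239 GB left
tape 8: place 159 GB, 80 GB left
tape 9: place 135 GB, 265 GB left
9 tapes × 400 GB = 3600 GB; used 2554 GB; unused 1046 GB.

1046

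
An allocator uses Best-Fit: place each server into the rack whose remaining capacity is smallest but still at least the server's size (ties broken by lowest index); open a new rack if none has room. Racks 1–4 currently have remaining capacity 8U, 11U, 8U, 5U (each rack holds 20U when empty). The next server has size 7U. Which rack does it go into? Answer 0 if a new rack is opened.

1

Racks with room: rack 1 (8U), rack 2 (11U), rack 3 (8U).
Tightest fit is rack 1 with 8U free.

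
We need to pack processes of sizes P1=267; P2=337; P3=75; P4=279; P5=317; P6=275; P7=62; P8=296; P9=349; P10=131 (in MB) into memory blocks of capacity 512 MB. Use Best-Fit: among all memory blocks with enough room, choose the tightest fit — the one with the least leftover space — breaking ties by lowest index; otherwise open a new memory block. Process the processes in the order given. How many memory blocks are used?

7

memory block 1: place P1 (267 MB), 245 MB left
memory block 2: place P2 (337 MB), 175 MB left
memory block 2: place P3 (75 MB), 100 MB left
memory block 3: place P4 (279 MB), 233 MB left
memory block 4: place P5 (317 MB), 195 MB left
memory block 5: place P6 (275 MB), 237 MB left
memory block 2: place P7 (62 MB), 38 MB left
memory block 6: place P8 (296 MB), 216 MB left
memory block 7: place P9 (349 MB), 163 MB left
memory block 7: place P10 (131 MB), 32 MB left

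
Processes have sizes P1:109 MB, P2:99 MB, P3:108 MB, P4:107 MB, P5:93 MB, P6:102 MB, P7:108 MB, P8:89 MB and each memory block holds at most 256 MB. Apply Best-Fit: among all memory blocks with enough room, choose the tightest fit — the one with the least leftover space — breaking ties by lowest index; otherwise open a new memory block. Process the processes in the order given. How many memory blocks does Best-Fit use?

4 memory blocks

P1 (109 MB) → memory block 1 (remaining 147 MB)
P2 (99 MB) → memory block 1 (remaining 48 MB)
P3 (108 MB) → memory block 2 (remaining 148 MB)
P4 (107 MB) → memory block 2 (remaining 41 MB)
P5 (93 MB) → memory block 3 (remaining 163 MB)
P6 (102 MB) → memory block 3 (remaining 61 MB)
P7 (108 MB) → memory block 4 (remaining 148 MB)
P8 (89 MB) → memory block 4 (remaining 59 MB)
Final memory blocks: [109,99] [108,107] [93,102] [108,89].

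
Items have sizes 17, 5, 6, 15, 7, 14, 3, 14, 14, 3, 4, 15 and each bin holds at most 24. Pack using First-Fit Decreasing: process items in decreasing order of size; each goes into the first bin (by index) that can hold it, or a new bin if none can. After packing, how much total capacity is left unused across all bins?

Sorted descending: 17, 15, 15, 14, 14, 14, 7, 6, 5, 4, 3, 3.
17 → bin 1 (remaining 7)
15 → bin 2 (remaining 9)
15 → bin 3 (remaining 9)
14 → bin 4 (remaining 10)
14 → bin 5 (remaining 10)
14 → bin 6 (remaining 10)
7 → bin 1 (remaining 0)
6 → bin 2 (remaining 3)
5 → bin 3 (remaining 4)
4 → bin 3 (remaining 0)
3 → bin 2 (remaining 0)
3 → bin 4 (remaining 7)
6 bins × 24 = 144; used 117; unused 27.

27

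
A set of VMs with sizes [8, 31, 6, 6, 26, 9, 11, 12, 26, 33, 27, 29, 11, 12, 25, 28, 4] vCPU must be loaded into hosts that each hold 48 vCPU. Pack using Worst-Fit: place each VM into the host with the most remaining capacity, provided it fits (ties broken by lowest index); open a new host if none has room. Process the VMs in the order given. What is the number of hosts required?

9

Put 8 vCPU in host 1; 40 vCPU remain.
Put 31 vCPU in host 1; 9 vCPU remain.
Put 6 vCPU in host 1; 3 vCPU remain.
Put 6 vCPU in host 2; 42 vCPU remain.
Put 26 vCPU in host 2; 16 vCPU remain.
Put 9 vCPU in host 2; 7 vCPU remain.
Put 11 vCPU in host 3; 37 vCPU remain.
Put 12 vCPU in host 3; 25 vCPU remain.
Put 26 vCPU in host 4; 22 vCPU remain.
Put 33 vCPU in host 5; 15 vCPU remain.
Put 27 vCPU in host 6; 21 vCPU remain.
Put 29 vCPU in host 7; 19 vCPU remain.
Put 11 vCPU in host 3; 14 vCPU remain.
Put 12 vCPU in host 4; 10 vCPU remain.
Put 25 vCPU in host 8; 23 vCPU remain.
Put 28 vCPU in host 9; 20 vCPU remain.
Put 4 vCPU in host 8; 19 vCPU remain.
Final hosts: [8,31,6] [6,26,9] [11,12,11] [26,12] [33] [27] [29] [25,4] [28].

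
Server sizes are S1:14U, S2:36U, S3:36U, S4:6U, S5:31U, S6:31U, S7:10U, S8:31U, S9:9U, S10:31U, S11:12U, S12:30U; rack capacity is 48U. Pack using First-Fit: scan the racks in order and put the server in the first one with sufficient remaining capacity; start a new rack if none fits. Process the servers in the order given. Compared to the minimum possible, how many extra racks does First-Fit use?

First-Fit: [14,6,10,9] [36,12] [36] [31] [31] [31] [31] [30] → 8 racks.
7 servers exceed 24U (half the capacity), and no two of those can share a rack, so at least 7 racks are needed.
An optimal packing achieves that bound: [36,12] [36,10] [31,14] [31,9,6] [31] [31] [30] → 7 racks.
Excess: 8 − 7 = 1.

1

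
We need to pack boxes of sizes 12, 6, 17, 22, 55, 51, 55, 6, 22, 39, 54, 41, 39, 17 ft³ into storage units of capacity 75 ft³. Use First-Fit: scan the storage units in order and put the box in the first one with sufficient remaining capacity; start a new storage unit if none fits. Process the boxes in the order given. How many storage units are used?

8

Put 12 ft³ in storage unit 1; 63 ft³ remain.
Put 6 ft³ in storage unit 1; 57 ft³ remain.
Put 17 ft³ in storage unit 1; 40 ft³ remain.
Put 22 ft³ in storage unit 1; 18 ft³ remain.
Put 55 ft³ in storage unit 2; 20 ft³ remain.
Put 51 ft³ in storage unit 3; 24 ft³ remain.
Put 55 ft³ in storage unit 4; 20 ft³ remain.
Put 6 ft³ in storage unit 1; 12 ft³ remain.
Put 22 ft³ in storage unit 3; 2 ft³ remain.
Put 39 ft³ in storage unit 5; 36 ft³ remain.
Put 54 ft³ in storage unit 6; 21 ft³ remain.
Put 41 ft³ in storage unit 7; 34 ft³ remain.
Put 39 ft³ in storage unit 8; 36 ft³ remain.
Put 17 ft³ in storage unit 2; 3 ft³ remain.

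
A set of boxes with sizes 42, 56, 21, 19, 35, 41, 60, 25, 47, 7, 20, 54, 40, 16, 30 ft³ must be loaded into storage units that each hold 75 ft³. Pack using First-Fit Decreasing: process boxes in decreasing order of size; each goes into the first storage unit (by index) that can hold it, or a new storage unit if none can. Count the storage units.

8

Sorted descending: 60, 56, 54, 47, 42, 41, 40, 35, 30, 25, 21, 20, 19, 16, 7.
storage unit 1: place 60 ft³, 15 ft³ left
storage unit 2: place 56 ft³, 19 ft³ left
storage unit 3: place 54 ft³, 21 ft³ left
storage unit 4: place 47 ft³, 28 ft³ left
storage unit 5: place 42 ft³, 33 ft³ left
storage unit 6: place 41 ft³, 34 ft³ left
storage unit 7: place 40 ft³, 35 ft³ left
storage unit 7: place 35 ft³, 0 ft³ left
storage unit 5: place 30 ft³, 3 ft³ left
storage unit 4: place 25 ft³, 3 ft³ left
storage unit 3: place 21 ft³, 0 ft³ left
storage unit 6: place 20 ft³, 14 ft³ left
storage unit 2: place 19 ft³, 0 ft³ left
storage unit 8: place 16 ft³, 59 ft³ left
storage unit 1: place 7 ft³, 8 ft³ left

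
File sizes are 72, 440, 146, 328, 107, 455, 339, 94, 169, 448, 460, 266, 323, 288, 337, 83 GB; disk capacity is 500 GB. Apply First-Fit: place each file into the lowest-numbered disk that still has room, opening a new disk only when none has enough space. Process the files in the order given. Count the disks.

11

disk 1: place 72 GB, 428 GB left
disk 2: place 440 GB, 60 GB left
disk 1: place 146 GB, 282 GB left
disk 3: place 328 GB, 172 GB left
disk 1: place 107 GB, 175 GB left
disk 4: place 455 GB, 45 GB left
disk 5: place 339 GB, 161 GB left
disk 1: place 94 GB, 81 GB left
disk 3: place 169 GB, 3 GB left
disk 6: place 448 GB, 52 GB left
disk 7: place 460 GB, 40 GB left
disk 8: place 266 GB, 234 GB left
disk 9: place 323 GB, 177 GB left
disk 10: place 288 GB, 212 GB left
disk 11: place 337 GB, 163 GB left
disk 5: place 83 GB, 78 GB left
Final disks: [72,146,107,94] [440] [328,169] [455] [339,83] [448] [460] [266] [323] [288] [337].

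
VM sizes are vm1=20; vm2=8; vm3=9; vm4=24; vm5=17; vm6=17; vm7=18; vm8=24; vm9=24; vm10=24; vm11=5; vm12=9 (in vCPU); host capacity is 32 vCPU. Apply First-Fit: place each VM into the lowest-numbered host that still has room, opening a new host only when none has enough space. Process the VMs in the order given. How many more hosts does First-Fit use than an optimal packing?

0

First-Fit: [20,8] [9,17,5] [24] [17,9] [18] [24] [24] [24] → 8 hosts.
8 VMs exceed 16 vCPU (half the capacity), and no two of those can share a host, so at least 8 hosts are needed.
So 8 is already optimal.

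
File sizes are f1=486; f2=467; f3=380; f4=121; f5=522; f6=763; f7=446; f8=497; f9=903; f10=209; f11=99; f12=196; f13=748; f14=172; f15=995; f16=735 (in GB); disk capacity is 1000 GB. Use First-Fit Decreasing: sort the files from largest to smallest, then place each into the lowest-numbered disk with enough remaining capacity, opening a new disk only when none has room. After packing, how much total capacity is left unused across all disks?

Sorted descending: 995, 903, 763, 748, 735, 522, 497, 486, 467, 446, 380, 209, 196, 172, 121, 99.
Put 995 GB in disk 1; 5 GB remain.
Put 903 GB in disk 2; 97 GB remain.
Put 763 GB in disk 3; 237 GB remain.
Put 748 GB in disk 4; 252 GB remain.
Put 735 GB in disk 5; 265 GB remain.
Put 522 GB in disk 6; 478 GB remain.
Put 497 GB in disk 7; 503 GB remain.
Put 486 GB in disk 7; 17 GB remain.
Put 467 GB in disk 6; 11 GB remain.
Put 446 GB in disk 8; 554 GB remain.
Put 380 GB in disk 8; 174 GB remain.
Put 209 GB in disk 3; 28 GB remain.
Put 196 GB in disk 4; 56 GB remain.
Put 172 GB in disk 5; 93 GB remain.
Put 121 GB in disk 8; 53 GB remain.
Put 99 GB in disk 9; 901 GB remain.
9 disks × 1000 GB = 9000 GB; used 7739 GB; unused 1261 GB.

1261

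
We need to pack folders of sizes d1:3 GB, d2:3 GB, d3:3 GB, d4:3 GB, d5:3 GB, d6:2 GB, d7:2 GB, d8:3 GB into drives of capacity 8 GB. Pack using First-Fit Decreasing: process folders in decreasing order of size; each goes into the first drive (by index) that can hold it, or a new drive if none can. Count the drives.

Sorted descending: 3, 3, 3, 3, 3, 3, 2, 2.
3 GB → drive 1 (remaining 5 GB)
3 GB → drive 1 (remaining 2 GB)
3 GB → drive 2 (remaining 5 GB)
3 GB → drive 2 (remaining 2 GB)
3 GB → drive 3 (remaining 5 GB)
3 GB → drive 3 (remaining 2 GB)
2 GB → drive 1 (remaining 0 GB)
2 GB → drive 2 (remaining 0 GB)
Final drives: [3,3,2] [3,3,2] [3,3].

3 drives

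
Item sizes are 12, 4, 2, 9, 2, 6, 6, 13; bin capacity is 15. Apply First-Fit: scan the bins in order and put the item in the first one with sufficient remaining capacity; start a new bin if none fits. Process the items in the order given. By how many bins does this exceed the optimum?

First-Fit: [12,2] [4,9,2] [6,6] [13] → 4 bins.
Total size 54; any packing needs at least ⌈54/15⌉ = 4 bins.
So 4 is already optimal.

0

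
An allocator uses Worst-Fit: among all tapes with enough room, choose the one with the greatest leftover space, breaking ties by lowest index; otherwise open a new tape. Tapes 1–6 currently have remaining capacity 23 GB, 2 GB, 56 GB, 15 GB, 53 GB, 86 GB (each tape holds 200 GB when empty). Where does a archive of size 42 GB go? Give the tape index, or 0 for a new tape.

Tapes with room: tape 3 (56 GB), tape 5 (53 GB), tape 6 (86 GB).
Most room is tape 6 with 86 GB free.

6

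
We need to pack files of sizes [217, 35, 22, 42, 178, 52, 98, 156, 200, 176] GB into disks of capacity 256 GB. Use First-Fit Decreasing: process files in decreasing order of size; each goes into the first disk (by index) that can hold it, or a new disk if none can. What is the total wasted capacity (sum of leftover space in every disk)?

104

Sorted descending: 217, 200, 178, 176, 156, 98, 52, 42, 35, 22.
Put 217 GB in disk 1; 39 GB remain.
Put 200 GB in disk 2; 56 GB remain.
Put 178 GB in disk 3; 78 GB remain.
Put 176 GB in disk 4; 80 GB remain.
Put 156 GB in disk 5; 100 GB remain.
Put 98 GB in disk 5; 2 GB remain.
Put 52 GB in disk 2; 4 GB remain.
Put 42 GB in disk 3; 36 GB remain.
Put 35 GB in disk 1; 4 GB remain.
Put 22 GB in disk 3; 14 GB remain.
5 disks × 256 GB = 1280 GB; used 1176 GB; unused 104 GB.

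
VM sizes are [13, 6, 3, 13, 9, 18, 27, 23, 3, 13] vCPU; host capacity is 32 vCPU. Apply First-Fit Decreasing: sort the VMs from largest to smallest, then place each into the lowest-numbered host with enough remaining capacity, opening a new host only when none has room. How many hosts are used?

5

Sorted descending: 27, 23, 18, 13, 13, 13, 9, 6, 3, 3.
27 vCPU → host 1 (remaining 5 vCPU)
23 vCPU → host 2 (remaining 9 vCPU)
18 vCPU → host 3 (remaining 14 vCPU)
13 vCPU → host 3 (remaining 1 vCPU)
13 vCPU → host 4 (remaining 19 vCPU)
13 vCPU → host 4 (remaining 6 vCPU)
9 vCPU → host 2 (remaining 0 vCPU)
6 vCPU → host 4 (remaining 0 vCPU)
3 vCPU → host 1 (remaining 2 vCPU)
3 vCPU → host 5 (remaining 29 vCPU)
Final hosts: [27,3] [23,9] [18,13] [13,13,6] [3].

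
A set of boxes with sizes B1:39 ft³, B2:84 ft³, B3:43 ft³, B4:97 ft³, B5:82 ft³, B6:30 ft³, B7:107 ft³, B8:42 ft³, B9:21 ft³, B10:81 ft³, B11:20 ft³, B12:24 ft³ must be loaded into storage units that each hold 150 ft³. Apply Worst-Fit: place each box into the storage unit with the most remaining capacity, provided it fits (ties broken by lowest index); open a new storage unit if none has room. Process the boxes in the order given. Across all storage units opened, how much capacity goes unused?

Put B1 (39 ft³) in storage unit 1; 111 ft³ remain.
Put B2 (84 ft³) in storage unit 1; 27 ft³ remain.
Put B3 (43 ft³) in storage unit 2; 107 ft³ remain.
Put B4 (97 ft³) in storage unit 2; 10 ft³ remain.
Put B5 (82 ft³) in storage unit 3; 68 ft³ remain.
Put B6 (30 ft³) in storage unit 3; 38 ft³ remain.
Put B7 (107 ft³) in storage unit 4; 43 ft³ remain.
Put B8 (42 ft³) in storage unit 4; 1 ft³ remain.
Put B9 (21 ft³) in storage unit 3; 17 ft³ remain.
Put B10 (81 ft³) in storage unit 5; 69 ft³ remain.
Put B11 (20 ft³) in storage unit 5; 49 ft³ remain.
Put B12 (24 ft³) in storage unit 5; 25 ft³ remain.
5 storage units × 150 ft³ = 750 ft³; used 670 ft³; unused 80 ft³.

80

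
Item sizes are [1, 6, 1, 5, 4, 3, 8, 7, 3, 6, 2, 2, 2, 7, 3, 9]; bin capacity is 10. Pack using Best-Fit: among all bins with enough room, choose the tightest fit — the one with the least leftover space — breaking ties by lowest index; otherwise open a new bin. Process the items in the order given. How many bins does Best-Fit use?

8

Put 1 in bin 1; 9 remain.
Put 6 in bin 1; 3 remain.
Put 1 in bin 1; 2 remain.
Put 5 in bin 2; 5 remain.
Put 4 in bin 2; 1 remain.
Put 3 in bin 3; 7 remain.
Put 8 in bin 4; 2 remain.
Put 7 in bin 3; 0 remain.
Put 3 in bin 5; 7 remain.
Put 6 in bin 5; 1 remain.
Put 2 in bin 1; 0 remain.
Put 2 in bin 4; 0 remain.
Put 2 in bin 6; 8 remain.
Put 7 in bin 6; 1 remain.
Put 3 in bin 7; 7 remain.
Put 9 in bin 8; 1 remain.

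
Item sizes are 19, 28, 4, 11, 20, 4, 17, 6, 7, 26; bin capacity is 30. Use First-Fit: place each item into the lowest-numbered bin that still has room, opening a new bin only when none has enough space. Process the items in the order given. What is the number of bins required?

6

Put 19 in bin 1; 11 remain.
Put 28 in bin 2; 2 remain.
Put 4 in bin 1; 7 remain.
Put 11 in bin 3; 19 remain.
Put 20 in bin 4; 10 remain.
Put 4 in bin 1; 3 remain.
Put 17 in bin 3; 2 remain.
Put 6 in bin 4; 4 remain.
Put 7 in bin 5; 23 remain.
Put 26 in bin 6; 4 remain.
Final bins: [19,4,4] [28] [11,17] [20,6] [7] [26].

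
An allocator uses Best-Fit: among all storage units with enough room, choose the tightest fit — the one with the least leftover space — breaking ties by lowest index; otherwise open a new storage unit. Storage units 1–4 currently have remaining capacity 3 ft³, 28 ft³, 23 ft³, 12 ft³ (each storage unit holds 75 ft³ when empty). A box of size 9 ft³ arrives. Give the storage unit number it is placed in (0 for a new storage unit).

4

Storage units with room: storage unit 2 (28 ft³), storage unit 3 (23 ft³), storage unit 4 (12 ft³).
Tightest fit is storage unit 4 with 12 ft³ free.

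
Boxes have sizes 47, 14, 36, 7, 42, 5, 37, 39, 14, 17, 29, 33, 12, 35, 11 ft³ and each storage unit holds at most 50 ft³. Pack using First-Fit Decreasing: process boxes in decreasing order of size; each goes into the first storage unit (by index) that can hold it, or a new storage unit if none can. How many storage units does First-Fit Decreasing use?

Sorted descending: 47, 42, 39, 37, 36, 35, 33, 29, 17, 14, 14, 12, 11, 7, 5.
Put 47 ft³ in storage unit 1; 3 ft³ remain.
Put 42 ft³ in storage unit 2; 8 ft³ remain.
Put 39 ft³ in storage unit 3; 11 ft³ remain.
Put 37 ft³ in storage unit 4; 13 ft³ remain.
Put 36 ft³ in storage unit 5; 14 ft³ remain.
Put 35 ft³ in storage unit 6; 15 ft³ remain.
Put 33 ft³ in storage unit 7; 17 ft³ remain.
Put 29 ft³ in storage unit 8; 21 ft³ remain.
Put 17 ft³ in storage unit 7; 0 ft³ remain.
Put 14 ft³ in storage unit 5; 0 ft³ remain.
Put 14 ft³ in storage unit 6; 1 ft³ remain.
Put 12 ft³ in storage unit 4; 1 ft³ remain.
Put 11 ft³ in storage unit 3; 0 ft³ remain.
Put 7 ft³ in storage unit 2; 1 ft³ remain.
Put 5 ft³ in storage unit 8; 16 ft³ remain.
Final storage units: [47] [42,7] [39,11] [37,12] [36,14] [35,14] [33,17] [29,5].

8 storage units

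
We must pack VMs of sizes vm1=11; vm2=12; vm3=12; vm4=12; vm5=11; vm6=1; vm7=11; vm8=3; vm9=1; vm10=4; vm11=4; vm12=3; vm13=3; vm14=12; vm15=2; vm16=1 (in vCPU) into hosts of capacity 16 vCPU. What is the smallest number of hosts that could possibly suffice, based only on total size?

Total size = 11 + 12 + 12 + 12 + 11 + 1 + 11 + 3 + 1 + 4 + 4 + 3 + 3 + 12 + 2 + 1 = 103 vCPU.
⌈103 / 16⌉ = 7.

7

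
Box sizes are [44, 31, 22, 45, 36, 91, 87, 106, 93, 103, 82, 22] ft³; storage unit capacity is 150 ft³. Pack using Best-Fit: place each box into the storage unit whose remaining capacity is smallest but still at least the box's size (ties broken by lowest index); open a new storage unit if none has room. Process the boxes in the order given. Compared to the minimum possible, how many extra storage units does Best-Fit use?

Best-Fit: [44,31,22,45] [36,91,22] [87] [106] [93] [103] [82] → 7 storage units.
Total size 762 ft³; any packing needs at least ⌈762/150⌉ = 6 storage units.
An optimal packing achieves that bound: [106,44] [103,45] [93,36] [91,31,22] [87,22] [82] → 6 storage units.
Excess: 7 − 6 = 1.

1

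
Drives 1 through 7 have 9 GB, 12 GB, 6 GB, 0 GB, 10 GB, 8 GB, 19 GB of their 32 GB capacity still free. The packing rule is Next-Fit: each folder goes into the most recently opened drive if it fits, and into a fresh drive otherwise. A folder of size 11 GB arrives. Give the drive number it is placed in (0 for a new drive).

7

Next-Fit only looks at drive 7, which has 19 GB free.
11 GB fits there.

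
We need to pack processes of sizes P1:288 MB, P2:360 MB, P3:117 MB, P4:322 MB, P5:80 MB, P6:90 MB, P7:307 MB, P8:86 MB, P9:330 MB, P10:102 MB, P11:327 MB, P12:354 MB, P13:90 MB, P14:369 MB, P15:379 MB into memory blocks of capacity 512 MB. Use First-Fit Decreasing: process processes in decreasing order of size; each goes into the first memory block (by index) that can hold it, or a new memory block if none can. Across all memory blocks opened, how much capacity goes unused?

1007

Sorted descending: 379, 369, 360, 354, 330, 327, 322, 307, 288, 117, 102, 90, 90, 86, 80.
Put 379 MB in memory block 1; 133 MB remain.
Put 369 MB in memory block 2; 143 MB remain.
Put 360 MB in memory block 3; 152 MB remain.
Put 354 MB in memory block 4; 158 MB remain.
Put 330 MB in memory block 5; 182 MB remain.
Put 327 MB in memory block 6; 185 MB remain.
Put 322 MB in memory block 7; 190 MB remain.
Put 307 MB in memory block 8; 205 MB remain.
Put 288 MB in memory block 9; 224 MB remain.
Put 117 MB in memory block 1; 16 MB remain.
Put 102 MB in memory block 2; 41 MB remain.
Put 90 MB in memory block 3; 62 MB remain.
Put 90 MB in memory block 4; 68 MB remain.
Put 86 MB in memory block 5; 96 MB remain.
Put 80 MB in memory block 5; 16 MB remain.
9 memory blocks × 512 MB = 4608 MB; used 3601 MB; unused 1007 MB.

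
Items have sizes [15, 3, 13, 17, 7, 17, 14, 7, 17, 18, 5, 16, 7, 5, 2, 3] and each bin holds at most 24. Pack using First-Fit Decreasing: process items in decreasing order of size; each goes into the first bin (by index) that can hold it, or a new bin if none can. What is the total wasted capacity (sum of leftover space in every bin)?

26

Sorted descending: 18, 17, 17, 17, 16, 15, 14, 13, 7, 7, 7, 5, 5, 3, 3, 2.
18 → bin 1 (remaining 6)
17 → bin 2 (remaining 7)
17 → bin 3 (remaining 7)
17 → bin 4 (remaining 7)
16 → bin 5 (remaining 8)
15 → bin 6 (remaining 9)
14 → bin 7 (remaining 10)
13 → bin 8 (remaining 11)
7 → bin 2 (remaining 0)
7 → bin 3 (remaining 0)
7 → bin 4 (remaining 0)
5 → bin 1 (remaining 1)
5 → bin 5 (remaining 3)
3 → bin 5 (remaining 0)
3 → bin 6 (remaining 6)
2 → bin 6 (remaining 4)
8 bins × 24 = 192; used 166; unused 26.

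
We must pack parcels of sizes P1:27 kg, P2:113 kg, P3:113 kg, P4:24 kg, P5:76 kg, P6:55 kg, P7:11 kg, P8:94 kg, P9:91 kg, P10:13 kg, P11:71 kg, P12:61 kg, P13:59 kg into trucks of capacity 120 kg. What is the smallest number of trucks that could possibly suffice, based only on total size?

7

Total size = 27 + 113 + 113 + 24 + 76 + 55 + 11 + 94 + 91 + 13 + 71 + 61 + 59 = 808 kg.
⌈808 / 120⌉ = 7.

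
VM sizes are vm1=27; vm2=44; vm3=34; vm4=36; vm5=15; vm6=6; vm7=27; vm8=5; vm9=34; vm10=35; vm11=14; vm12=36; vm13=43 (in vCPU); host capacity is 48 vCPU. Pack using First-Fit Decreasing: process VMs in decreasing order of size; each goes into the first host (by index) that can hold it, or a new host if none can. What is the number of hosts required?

Sorted descending: 44, 43, 36, 36, 35, 34, 34, 27, 27, 15, 14, 6, 5.
Put 44 vCPU in host 1; 4 vCPU remain.
Put 43 vCPU in host 2; 5 vCPU remain.
Put 36 vCPU in host 3; 12 vCPU remain.
Put 36 vCPU in host 4; 12 vCPU remain.
Put 35 vCPU in host 5; 13 vCPU remain.
Put 34 vCPU in host 6; 14 vCPU remain.
Put 34 vCPU in host 7; 14 vCPU remain.
Put 27 vCPU in host 8; 21 vCPU remain.
Put 27 vCPU in host 9; 21 vCPU remain.
Put 15 vCPU in host 8; 6 vCPU remain.
Put 14 vCPU in host 6; 0 vCPU remain.
Put 6 vCPU in host 3; 6 vCPU remain.
Put 5 vCPU in host 2; 0 vCPU remain.

9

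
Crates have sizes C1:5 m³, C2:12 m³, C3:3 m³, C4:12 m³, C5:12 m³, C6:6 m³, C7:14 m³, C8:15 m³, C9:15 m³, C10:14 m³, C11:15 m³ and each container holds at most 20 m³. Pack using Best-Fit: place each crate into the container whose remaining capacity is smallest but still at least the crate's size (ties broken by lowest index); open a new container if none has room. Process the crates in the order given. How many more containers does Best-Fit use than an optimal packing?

0

Best-Fit: [5,12,3] [12,6] [12] [14] [15] [15] [14] [15] → 8 containers.
8 crates exceed 10 m³ (half the capacity), and no two of those can share a container, so at least 8 containers are needed.
So 8 is already optimal.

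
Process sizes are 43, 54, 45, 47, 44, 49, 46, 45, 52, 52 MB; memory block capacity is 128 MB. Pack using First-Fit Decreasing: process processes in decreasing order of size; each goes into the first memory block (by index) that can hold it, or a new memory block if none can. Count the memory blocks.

5

Sorted descending: 54, 52, 52, 49, 47, 46, 45, 45, 44, 43.
Put 54 MB in memory block 1; 74 MB remain.
Put 52 MB in memory block 1; 22 MB remain.
Put 52 MB in memory block 2; 76 MB remain.
Put 49 MB in memory block 2; 27 MB remain.
Put 47 MB in memory block 3; 81 MB remain.
Put 46 MB in memory block 3; 35 MB remain.
Put 45 MB in memory block 4; 83 MB remain.
Put 45 MB in memory block 4; 38 MB remain.
Put 44 MB in memory block 5; 84 MB remain.
Put 43 MB in memory block 5; 41 MB remain.
Final memory blocks: [54,52] [52,49] [47,46] [45,45] [44,43].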